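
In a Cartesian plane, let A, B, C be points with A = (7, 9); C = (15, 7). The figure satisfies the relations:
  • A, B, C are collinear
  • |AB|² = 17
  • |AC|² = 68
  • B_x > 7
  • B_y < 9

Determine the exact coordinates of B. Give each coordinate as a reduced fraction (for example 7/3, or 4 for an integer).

1. B_x = 11  [[A, B, C are collinear ⇒ -2x-8y+86=0] ∩ [|B−(7, 9)|²=17]]
2. B_y = 8  [[A, B, C are collinear ⇒ -2x-8y+86=0] ∩ [|B−(7, 9)|²=17]]
   so B = (11, 8)

B = (11, 8)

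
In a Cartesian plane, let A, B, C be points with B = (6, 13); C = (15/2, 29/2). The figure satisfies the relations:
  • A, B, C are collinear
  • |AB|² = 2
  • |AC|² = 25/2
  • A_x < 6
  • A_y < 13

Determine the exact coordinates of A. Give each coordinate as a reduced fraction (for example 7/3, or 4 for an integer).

1. A_x = 5  [[A, B, C are collinear ⇒ -3/2x+3/2y-21/2=0] ∩ [|A−(6, 13)|²=2]]
2. A_y = 12  [[A, B, C are collinear ⇒ -3/2x+3/2y-21/2=0] ∩ [|A−(6, 13)|²=2]]
   so A = (5, 12)

A = (5, 12)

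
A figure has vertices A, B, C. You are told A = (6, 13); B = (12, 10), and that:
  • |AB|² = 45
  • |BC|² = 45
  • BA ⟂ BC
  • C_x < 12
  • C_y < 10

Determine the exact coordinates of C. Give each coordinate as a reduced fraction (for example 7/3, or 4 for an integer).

C = (9, 4)

1. C_x = 9  [[BA ⟂ BC ⇒ -6x+3y+42=0] ∩ [|C−(12, 10)|²=45]]
2. C_y = 4  [[BA ⟂ BC ⇒ -6x+3y+42=0] ∩ [|C−(12, 10)|²=45]]
   so C = (9, 4)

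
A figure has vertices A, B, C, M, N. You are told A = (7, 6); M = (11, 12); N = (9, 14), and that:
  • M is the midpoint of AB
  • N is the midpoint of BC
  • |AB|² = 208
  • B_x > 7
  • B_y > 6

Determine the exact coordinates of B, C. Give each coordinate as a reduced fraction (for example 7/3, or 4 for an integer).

1. B_x = 15  [B = 2·M−A = 2·(11, 12)−(7, 6)]
2. B_y = 18  [B = 2·M−A = 2·(11, 12)−(7, 6)]
   so B = (15, 18)
3. C_x = 3  [C = 2·N−B = 2·(9, 14)−(15, 18)]
4. C_y = 10  [C = 2·N−B = 2·(9, 14)−(15, 18)]
   so C = (3, 10)

B = (15, 18)
C = (3, 10)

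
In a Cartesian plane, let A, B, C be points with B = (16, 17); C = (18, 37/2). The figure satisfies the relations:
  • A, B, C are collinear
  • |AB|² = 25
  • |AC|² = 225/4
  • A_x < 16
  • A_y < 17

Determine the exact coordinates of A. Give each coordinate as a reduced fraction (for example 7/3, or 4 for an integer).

A = (12, 14)

1. A_x = 12  [[A, B, C are collinear ⇒ -3/2x+2y-10=0] ∩ [|A−(16, 17)|²=25]]
2. A_y = 14  [[A, B, C are collinear ⇒ -3/2x+2y-10=0] ∩ [|A−(16, 17)|²=25]]
   so A = (12, 14)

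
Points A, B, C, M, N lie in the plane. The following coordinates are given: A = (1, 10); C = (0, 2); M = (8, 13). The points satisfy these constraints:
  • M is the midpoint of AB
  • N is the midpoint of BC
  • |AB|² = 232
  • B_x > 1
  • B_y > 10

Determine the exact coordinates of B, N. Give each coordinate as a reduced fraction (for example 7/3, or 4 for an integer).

B = (15, 16)
N = (15/2, 9)

1. B_x = 15  [B = 2·M−A = 2·(8, 13)−(1, 10)]
2. B_y = 16  [B = 2·M−A = 2·(8, 13)−(1, 10)]
   so B = (15, 16)
3. N_x = 15/2  [2·N = B+C = (15, 16)+(0, 2)]
4. N_y = 9  [2·N = B+C = (15, 16)+(0, 2)]
   so N = (15/2, 9)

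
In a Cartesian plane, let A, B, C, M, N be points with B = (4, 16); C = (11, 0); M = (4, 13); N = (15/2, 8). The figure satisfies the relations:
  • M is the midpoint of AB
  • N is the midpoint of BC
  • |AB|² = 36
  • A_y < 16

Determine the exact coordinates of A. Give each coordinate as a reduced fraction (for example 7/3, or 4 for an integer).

A = (4, 10)

1. A_x = 4  [A = 2·M−B = 2·(4, 13)−(4, 16)]
2. A_y = 10  [A = 2·M−B = 2·(4, 13)−(4, 16)]
   so A = (4, 10)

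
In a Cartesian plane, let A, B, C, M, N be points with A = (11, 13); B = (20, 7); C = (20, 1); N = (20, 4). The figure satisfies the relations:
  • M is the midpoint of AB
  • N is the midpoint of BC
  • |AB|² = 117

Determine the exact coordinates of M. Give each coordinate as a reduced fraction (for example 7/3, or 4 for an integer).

1. M_x = 31/2  [2·M = A+B = (11, 13)+(20, 7)]
2. M_y = 10  [2·M = A+B = (11, 13)+(20, 7)]
   so M = (31/2, 10)

M = (31/2, 10)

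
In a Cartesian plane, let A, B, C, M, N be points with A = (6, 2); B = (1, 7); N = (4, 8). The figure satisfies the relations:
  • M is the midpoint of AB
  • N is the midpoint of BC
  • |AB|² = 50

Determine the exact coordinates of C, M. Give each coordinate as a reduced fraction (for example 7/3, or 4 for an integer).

C = (7, 9)
M = (7/2, 9/2)

1. M_x = 7/2  [2·M = A+B = (6, 2)+(1, 7)]
2. M_y = 9/2  [2·M = A+B = (6, 2)+(1, 7)]
   so M = (7/2, 9/2)
3. C_x = 7  [C = 2·N−B = 2·(4, 8)−(1, 7)]
4. C_y = 9  [C = 2·N−B = 2·(4, 8)−(1, 7)]
   so C = (7, 9)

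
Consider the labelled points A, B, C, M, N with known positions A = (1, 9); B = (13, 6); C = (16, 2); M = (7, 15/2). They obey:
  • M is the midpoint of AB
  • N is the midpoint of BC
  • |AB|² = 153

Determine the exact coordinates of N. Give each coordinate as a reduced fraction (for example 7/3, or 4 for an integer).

1. N_x = 29/2  [2·N = B+C = (13, 6)+(16, 2)]
2. N_y = 4  [2·N = B+C = (13, 6)+(16, 2)]
   so N = (29/2, 4)

N = (29/2, 4)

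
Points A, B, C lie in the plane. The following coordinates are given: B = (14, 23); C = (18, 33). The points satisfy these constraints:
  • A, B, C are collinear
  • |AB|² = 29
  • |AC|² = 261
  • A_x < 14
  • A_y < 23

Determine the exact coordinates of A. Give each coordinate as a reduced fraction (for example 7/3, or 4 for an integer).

A = (12, 18)

1. A_x = 12  [[A, B, C are collinear ⇒ -10x+4y+48=0] ∩ [|A−(14, 23)|²=29]]
2. A_y = 18  [[A, B, C are collinear ⇒ -10x+4y+48=0] ∩ [|A−(14, 23)|²=29]]
   so A = (12, 18)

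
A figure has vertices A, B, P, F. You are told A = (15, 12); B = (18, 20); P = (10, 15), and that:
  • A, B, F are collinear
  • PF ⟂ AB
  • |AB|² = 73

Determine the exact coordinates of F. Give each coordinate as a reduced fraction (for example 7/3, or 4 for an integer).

1. F_x = 1122/73  [[A, B, F are collinear ⇒ -8x+3y+84=0] ∩ [PF ⟂ AB ⇒ 3x+8y-150=0]]
2. F_y = 948/73  [[A, B, F are collinear ⇒ -8x+3y+84=0] ∩ [PF ⟂ AB ⇒ 3x+8y-150=0]]
   so F = (1122/73, 948/73)

F = (1122/73, 948/73)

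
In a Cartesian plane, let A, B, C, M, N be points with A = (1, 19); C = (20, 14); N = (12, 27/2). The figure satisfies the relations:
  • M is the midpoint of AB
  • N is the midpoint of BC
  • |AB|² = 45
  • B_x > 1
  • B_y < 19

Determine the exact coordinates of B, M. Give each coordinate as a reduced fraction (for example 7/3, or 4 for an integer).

B = (4, 13)
M = (5/2, 16)

1. B_x = 4  [B = 2·N−C = 2·(12, 27/2)−(20, 14)]
2. B_y = 13  [B = 2·N−C = 2·(12, 27/2)−(20, 14)]
   so B = (4, 13)
3. M_x = 5/2  [2·M = A+B = (1, 19)+(4, 13)]
4. M_y = 16  [2·M = A+B = (1, 19)+(4, 13)]
   so M = (5/2, 16)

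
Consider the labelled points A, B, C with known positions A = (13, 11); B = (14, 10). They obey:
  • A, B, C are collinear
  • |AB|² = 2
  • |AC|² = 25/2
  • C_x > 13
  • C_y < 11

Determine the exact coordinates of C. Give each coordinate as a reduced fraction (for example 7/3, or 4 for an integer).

1. C_x = 31/2  [[A, B, C are collinear ⇒ 1x+1y-24=0] ∩ [|C−(13, 11)|²=25/2]]
2. C_y = 17/2  [[A, B, C are collinear ⇒ 1x+1y-24=0] ∩ [|C−(13, 11)|²=25/2]]
   so C = (31/2, 17/2)

C = (31/2, 17/2)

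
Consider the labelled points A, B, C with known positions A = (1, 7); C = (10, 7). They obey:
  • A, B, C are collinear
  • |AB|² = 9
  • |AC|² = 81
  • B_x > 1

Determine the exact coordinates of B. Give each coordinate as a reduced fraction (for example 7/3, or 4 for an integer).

B = (4, 7)

1. B_x = 4  [[A, B, C are collinear ⇒ -9y+63=0] ∩ [|B−(1, 7)|²=9]]
2. B_y = 7  [[A, B, C are collinear ⇒ -9y+63=0] ∩ [|B−(1, 7)|²=9]]
   so B = (4, 7)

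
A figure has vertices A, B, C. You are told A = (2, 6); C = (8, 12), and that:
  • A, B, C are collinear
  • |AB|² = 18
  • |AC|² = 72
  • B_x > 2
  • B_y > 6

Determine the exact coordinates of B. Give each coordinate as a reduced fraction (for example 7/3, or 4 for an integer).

B = (5, 9)

1. B_x = 5  [[A, B, C are collinear ⇒ 6x-6y+24=0] ∩ [|B−(2, 6)|²=18]]
2. B_y = 9  [[A, B, C are collinear ⇒ 6x-6y+24=0] ∩ [|B−(2, 6)|²=18]]
   so B = (5, 9)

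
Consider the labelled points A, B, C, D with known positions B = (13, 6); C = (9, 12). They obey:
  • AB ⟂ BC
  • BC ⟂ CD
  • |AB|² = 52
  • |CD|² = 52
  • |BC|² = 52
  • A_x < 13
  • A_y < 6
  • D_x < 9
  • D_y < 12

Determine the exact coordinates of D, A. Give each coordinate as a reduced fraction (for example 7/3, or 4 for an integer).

D = (3, 8)
A = (7, 2)

1. D_x = 3  [[BC ⟂ CD ⇒ -4x+6y-36=0] ∩ [|D−(9, 12)|²=52]]
2. D_y = 8  [[BC ⟂ CD ⇒ -4x+6y-36=0] ∩ [|D−(9, 12)|²=52]]
   so D = (3, 8)
3. A_x = 7  [[AB ⟂ BC ⇒ 4x-6y-16=0] ∩ [|A−(13, 6)|²=52]]
4. A_y = 2  [[AB ⟂ BC ⇒ 4x-6y-16=0] ∩ [|A−(13, 6)|²=52]]
   so A = (7, 2)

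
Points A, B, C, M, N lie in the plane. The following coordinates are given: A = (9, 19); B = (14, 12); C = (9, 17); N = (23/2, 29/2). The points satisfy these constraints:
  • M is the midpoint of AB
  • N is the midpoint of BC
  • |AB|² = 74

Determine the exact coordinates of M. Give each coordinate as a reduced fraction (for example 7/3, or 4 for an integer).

M = (23/2, 31/2)

1. M_x = 23/2  [2·M = A+B = (9, 19)+(14, 12)]
2. M_y = 31/2  [2·M = A+B = (9, 19)+(14, 12)]
   so M = (23/2, 31/2)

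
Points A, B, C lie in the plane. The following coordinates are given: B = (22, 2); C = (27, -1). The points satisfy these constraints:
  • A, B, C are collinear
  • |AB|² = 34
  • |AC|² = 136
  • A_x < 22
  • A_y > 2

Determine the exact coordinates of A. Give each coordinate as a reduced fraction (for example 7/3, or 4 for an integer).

A = (17, 5)

1. A_x = 17  [[A, B, C are collinear ⇒ 3x+5y-76=0] ∩ [|A−(22, 2)|²=34]]
2. A_y = 5  [[A, B, C are collinear ⇒ 3x+5y-76=0] ∩ [|A−(22, 2)|²=34]]
   so A = (17, 5)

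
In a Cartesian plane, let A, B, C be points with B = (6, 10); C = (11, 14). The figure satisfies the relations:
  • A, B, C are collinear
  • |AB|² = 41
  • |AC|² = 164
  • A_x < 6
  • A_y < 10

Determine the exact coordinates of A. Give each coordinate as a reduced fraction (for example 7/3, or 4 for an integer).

A = (1, 6)

1. A_x = 1  [[A, B, C are collinear ⇒ -4x+5y-26=0] ∩ [|A−(6, 10)|²=41]]
2. A_y = 6  [[A, B, C are collinear ⇒ -4x+5y-26=0] ∩ [|A−(6, 10)|²=41]]
   so A = (1, 6)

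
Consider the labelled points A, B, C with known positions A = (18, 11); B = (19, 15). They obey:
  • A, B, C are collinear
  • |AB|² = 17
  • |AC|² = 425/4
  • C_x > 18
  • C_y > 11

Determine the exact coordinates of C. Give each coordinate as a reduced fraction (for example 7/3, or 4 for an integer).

1. C_x = 41/2  [[A, B, C are collinear ⇒ -4x+1y+61=0] ∩ [|C−(18, 11)|²=425/4]]
2. C_y = 21  [[A, B, C are collinear ⇒ -4x+1y+61=0] ∩ [|C−(18, 11)|²=425/4]]
   so C = (41/2, 21)

C = (41/2, 21)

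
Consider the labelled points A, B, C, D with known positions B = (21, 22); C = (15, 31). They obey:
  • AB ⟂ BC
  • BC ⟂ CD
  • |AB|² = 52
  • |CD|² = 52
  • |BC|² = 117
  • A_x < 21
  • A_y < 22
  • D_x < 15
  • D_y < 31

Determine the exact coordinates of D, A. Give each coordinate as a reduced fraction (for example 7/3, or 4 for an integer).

1. D_x = 9  [[BC ⟂ CD ⇒ -6x+9y-189=0] ∩ [|D−(15, 31)|²=52]]
2. D_y = 27  [[BC ⟂ CD ⇒ -6x+9y-189=0] ∩ [|D−(15, 31)|²=52]]
   so D = (9, 27)
3. A_x = 15  [[AB ⟂ BC ⇒ 6x-9y+72=0] ∩ [|A−(21, 22)|²=52]]
4. A_y = 18  [[AB ⟂ BC ⇒ 6x-9y+72=0] ∩ [|A−(21, 22)|²=52]]
   so A = (15, 18)

D = (9, 27)
A = (15, 18)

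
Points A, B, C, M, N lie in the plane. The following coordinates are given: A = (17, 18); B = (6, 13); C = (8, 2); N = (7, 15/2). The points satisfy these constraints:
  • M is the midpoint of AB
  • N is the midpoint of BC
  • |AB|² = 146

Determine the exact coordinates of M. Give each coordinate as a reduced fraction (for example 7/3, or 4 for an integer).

M = (23/2, 31/2)

1. M_x = 23/2  [2·M = A+B = (17, 18)+(6, 13)]
2. M_y = 31/2  [2·M = A+B = (17, 18)+(6, 13)]
   so M = (23/2, 31/2)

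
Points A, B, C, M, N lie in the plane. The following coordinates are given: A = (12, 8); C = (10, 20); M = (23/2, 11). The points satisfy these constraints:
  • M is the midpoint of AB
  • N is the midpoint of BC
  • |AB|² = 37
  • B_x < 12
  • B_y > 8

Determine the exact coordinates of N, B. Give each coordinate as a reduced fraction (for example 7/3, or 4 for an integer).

1. B_x = 11  [B = 2·M−A = 2·(23/2, 11)−(12, 8)]
2. B_y = 14  [B = 2·M−A = 2·(23/2, 11)−(12, 8)]
   so B = (11, 14)
3. N_x = 21/2  [2·N = B+C = (11, 14)+(10, 20)]
4. N_y = 17  [2·N = B+C = (11, 14)+(10, 20)]
   so N = (21/2, 17)

N = (21/2, 17)
B = (11, 14)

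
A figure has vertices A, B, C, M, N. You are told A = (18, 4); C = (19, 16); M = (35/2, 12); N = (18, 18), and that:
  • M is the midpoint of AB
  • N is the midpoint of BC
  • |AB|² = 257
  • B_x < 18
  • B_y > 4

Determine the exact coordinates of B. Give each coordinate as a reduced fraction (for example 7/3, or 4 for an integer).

B = (17, 20)

1. B_x = 17  [B = 2·M−A = 2·(35/2, 12)−(18, 4)]
2. B_y = 20  [B = 2·M−A = 2·(35/2, 12)−(18, 4)]
   so B = (17, 20)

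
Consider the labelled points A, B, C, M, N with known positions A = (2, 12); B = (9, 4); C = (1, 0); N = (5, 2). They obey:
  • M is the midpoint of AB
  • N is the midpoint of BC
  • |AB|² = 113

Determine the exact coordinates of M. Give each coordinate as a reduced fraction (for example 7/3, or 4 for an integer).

M = (11/2, 8)

1. M_x = 11/2  [2·M = A+B = (2, 12)+(9, 4)]
2. M_y = 8  [2·M = A+B = (2, 12)+(9, 4)]
   so M = (11/2, 8)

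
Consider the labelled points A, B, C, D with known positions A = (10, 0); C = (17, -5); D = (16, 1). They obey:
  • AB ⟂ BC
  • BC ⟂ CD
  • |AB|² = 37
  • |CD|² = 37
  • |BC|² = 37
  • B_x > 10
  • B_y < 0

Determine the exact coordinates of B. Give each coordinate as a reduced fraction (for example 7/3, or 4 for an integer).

B = (11, -6)

1. B_x = 11  [[BC ⟂ CD ⇒ 1x-6y-47=0] ∩ [|B−(10, 0)|²=37]]
2. B_y = -6  [[BC ⟂ CD ⇒ 1x-6y-47=0] ∩ [|B−(10, 0)|²=37]]
   so B = (11, -6)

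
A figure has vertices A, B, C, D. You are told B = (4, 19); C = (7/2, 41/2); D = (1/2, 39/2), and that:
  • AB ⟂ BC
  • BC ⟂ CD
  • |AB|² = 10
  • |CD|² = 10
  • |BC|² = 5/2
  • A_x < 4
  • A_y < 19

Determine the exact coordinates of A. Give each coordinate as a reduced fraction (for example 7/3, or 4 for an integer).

1. A_x = 1  [[AB ⟂ BC ⇒ 1/2x-3/2y+53/2=0] ∩ [|A−(4, 19)|²=10]]
2. A_y = 18  [[AB ⟂ BC ⇒ 1/2x-3/2y+53/2=0] ∩ [|A−(4, 19)|²=10]]
   so A = (1, 18)

A = (1, 18)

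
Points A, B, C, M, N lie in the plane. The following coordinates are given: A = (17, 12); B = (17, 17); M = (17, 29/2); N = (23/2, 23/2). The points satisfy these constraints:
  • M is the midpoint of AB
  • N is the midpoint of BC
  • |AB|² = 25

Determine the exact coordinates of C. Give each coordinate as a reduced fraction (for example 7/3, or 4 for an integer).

1. C_x = 6  [C = 2·N−B = 2·(23/2, 23/2)−(17, 17)]
2. C_y = 6  [C = 2·N−B = 2·(23/2, 23/2)−(17, 17)]
   so C = (6, 6)

C = (6, 6)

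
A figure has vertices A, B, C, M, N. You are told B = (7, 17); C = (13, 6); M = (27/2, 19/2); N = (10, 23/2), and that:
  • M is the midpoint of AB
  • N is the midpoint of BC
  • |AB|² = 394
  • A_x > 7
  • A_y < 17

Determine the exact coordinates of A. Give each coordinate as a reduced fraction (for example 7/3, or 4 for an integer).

A = (20, 2)

1. A_x = 20  [A = 2·M−B = 2·(27/2, 19/2)−(7, 17)]
2. A_y = 2  [A = 2·M−B = 2·(27/2, 19/2)−(7, 17)]
   so A = (20, 2)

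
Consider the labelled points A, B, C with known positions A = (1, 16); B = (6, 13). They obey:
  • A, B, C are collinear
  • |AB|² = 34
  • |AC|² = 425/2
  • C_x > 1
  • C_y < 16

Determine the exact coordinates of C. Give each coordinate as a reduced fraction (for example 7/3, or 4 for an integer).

C = (27/2, 17/2)

1. C_x = 27/2  [[A, B, C are collinear ⇒ 3x+5y-83=0] ∩ [|C−(1, 16)|²=425/2]]
2. C_y = 17/2  [[A, B, C are collinear ⇒ 3x+5y-83=0] ∩ [|C−(1, 16)|²=425/2]]
   so C = (27/2, 17/2)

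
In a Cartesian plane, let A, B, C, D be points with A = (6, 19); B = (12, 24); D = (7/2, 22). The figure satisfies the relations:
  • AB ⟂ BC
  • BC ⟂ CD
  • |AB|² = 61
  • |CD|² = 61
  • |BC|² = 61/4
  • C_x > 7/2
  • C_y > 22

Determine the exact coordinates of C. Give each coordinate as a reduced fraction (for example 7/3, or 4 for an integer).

1. C_x = 19/2  [[AB ⟂ BC ⇒ 6x+5y-192=0] ∩ [|C−(7/2, 22)|²=61]]
2. C_y = 27  [[AB ⟂ BC ⇒ 6x+5y-192=0] ∩ [|C−(7/2, 22)|²=61]]
   so C = (19/2, 27)

C = (19/2, 27)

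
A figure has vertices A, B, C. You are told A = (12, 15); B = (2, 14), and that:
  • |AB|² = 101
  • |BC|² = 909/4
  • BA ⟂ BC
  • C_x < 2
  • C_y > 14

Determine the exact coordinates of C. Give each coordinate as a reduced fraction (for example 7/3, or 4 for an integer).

1. C_x = 1/2  [[BA ⟂ BC ⇒ 10x+1y-34=0] ∩ [|C−(2, 14)|²=909/4]]
2. C_y = 29  [[BA ⟂ BC ⇒ 10x+1y-34=0] ∩ [|C−(2, 14)|²=909/4]]
   so C = (1/2, 29)

C = (1/2, 29)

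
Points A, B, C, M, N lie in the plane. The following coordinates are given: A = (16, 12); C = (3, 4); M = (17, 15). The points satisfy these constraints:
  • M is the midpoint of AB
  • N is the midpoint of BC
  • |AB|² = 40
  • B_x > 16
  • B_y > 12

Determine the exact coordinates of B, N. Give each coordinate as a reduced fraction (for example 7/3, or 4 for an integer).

1. B_x = 18  [B = 2·M−A = 2·(17, 15)−(16, 12)]
2. B_y = 18  [B = 2·M−A = 2·(17, 15)−(16, 12)]
   so B = (18, 18)
3. N_x = 21/2  [2·N = B+C = (18, 18)+(3, 4)]
4. N_y = 11  [2·N = B+C = (18, 18)+(3, 4)]
   so N = (21/2, 11)

B = (18, 18)
N = (21/2, 11)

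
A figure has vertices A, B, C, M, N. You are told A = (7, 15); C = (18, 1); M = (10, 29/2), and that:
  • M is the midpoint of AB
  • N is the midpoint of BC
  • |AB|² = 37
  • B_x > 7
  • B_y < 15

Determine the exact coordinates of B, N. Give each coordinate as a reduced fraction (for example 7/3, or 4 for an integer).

1. B_x = 13  [B = 2·M−A = 2·(10, 29/2)−(7, 15)]
2. B_y = 14  [B = 2·M−A = 2·(10, 29/2)−(7, 15)]
   so B = (13, 14)
3. N_x = 31/2  [2·N = B+C = (13, 14)+(18, 1)]
4. N_y = 15/2  [2·N = B+C = (13, 14)+(18, 1)]
   so N = (31/2, 15/2)

B = (13, 14)
N = (31/2, 15/2)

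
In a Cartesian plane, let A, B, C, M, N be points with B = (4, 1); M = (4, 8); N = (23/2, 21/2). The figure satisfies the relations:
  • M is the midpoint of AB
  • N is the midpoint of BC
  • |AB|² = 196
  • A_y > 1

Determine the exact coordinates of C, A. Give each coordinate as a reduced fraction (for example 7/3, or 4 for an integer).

1. A_x = 4  [A = 2·M−B = 2·(4, 8)−(4, 1)]
2. A_y = 15  [A = 2·M−B = 2·(4, 8)−(4, 1)]
   so A = (4, 15)
3. C_x = 19  [C = 2·N−B = 2·(23/2, 21/2)−(4, 1)]
4. C_y = 20  [C = 2·N−B = 2·(23/2, 21/2)−(4, 1)]
   so C = (19, 20)

C = (19, 20)
A = (4, 15)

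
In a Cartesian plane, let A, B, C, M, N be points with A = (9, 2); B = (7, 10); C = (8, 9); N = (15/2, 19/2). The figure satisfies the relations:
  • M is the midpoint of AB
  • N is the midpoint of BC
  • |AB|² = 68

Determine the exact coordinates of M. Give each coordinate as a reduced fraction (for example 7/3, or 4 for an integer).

M = (8, 6)

1. M_x = 8  [2·M = A+B = (9, 2)+(7, 10)]
2. M_y = 6  [2·M = A+B = (9, 2)+(7, 10)]
   so M = (8, 6)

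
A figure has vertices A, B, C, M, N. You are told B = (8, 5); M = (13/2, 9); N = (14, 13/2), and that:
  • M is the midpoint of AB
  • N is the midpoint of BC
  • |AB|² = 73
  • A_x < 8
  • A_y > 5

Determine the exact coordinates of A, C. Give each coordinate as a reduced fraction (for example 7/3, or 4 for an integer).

1. A_x = 5  [A = 2·M−B = 2·(13/2, 9)−(8, 5)]
2. A_y = 13  [A = 2·M−B = 2·(13/2, 9)−(8, 5)]
   so A = (5, 13)
3. C_x = 20  [C = 2·N−B = 2·(14, 13/2)−(8, 5)]
4. C_y = 8  [C = 2·N−B = 2·(14, 13/2)−(8, 5)]
   so C = (20, 8)

A = (5, 13)
C = (20, 8)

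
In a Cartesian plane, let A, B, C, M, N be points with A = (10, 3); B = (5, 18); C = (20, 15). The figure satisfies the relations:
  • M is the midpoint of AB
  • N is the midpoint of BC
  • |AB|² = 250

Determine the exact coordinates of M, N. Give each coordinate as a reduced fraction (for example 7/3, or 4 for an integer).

1. M_x = 15/2  [2·M = A+B = (10, 3)+(5, 18)]
2. M_y = 21/2  [2·M = A+B = (10, 3)+(5, 18)]
   so M = (15/2, 21/2)
3. N_x = 25/2  [2·N = B+C = (5, 18)+(20, 15)]
4. N_y = 33/2  [2·N = B+C = (5, 18)+(20, 15)]
   so N = (25/2, 33/2)

M = (15/2, 21/2)
N = (25/2, 33/2)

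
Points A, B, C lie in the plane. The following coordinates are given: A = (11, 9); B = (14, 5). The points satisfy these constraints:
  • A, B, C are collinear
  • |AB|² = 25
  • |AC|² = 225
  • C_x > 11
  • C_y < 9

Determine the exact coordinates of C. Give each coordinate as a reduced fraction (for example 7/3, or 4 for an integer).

C = (20, -3)

1. C_x = 20  [[A, B, C are collinear ⇒ 4x+3y-71=0] ∩ [|C−(11, 9)|²=225]]
2. C_y = -3  [[A, B, C are collinear ⇒ 4x+3y-71=0] ∩ [|C−(11, 9)|²=225]]
   so C = (20, -3)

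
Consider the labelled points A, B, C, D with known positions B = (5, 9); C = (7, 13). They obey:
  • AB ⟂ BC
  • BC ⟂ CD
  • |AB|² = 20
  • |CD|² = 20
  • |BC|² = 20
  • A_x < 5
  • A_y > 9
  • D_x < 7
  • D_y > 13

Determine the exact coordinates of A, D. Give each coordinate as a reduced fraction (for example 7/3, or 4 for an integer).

1. A_x = 1  [[AB ⟂ BC ⇒ -2x-4y+46=0] ∩ [|A−(5, 9)|²=20]]
2. A_y = 11  [[AB ⟂ BC ⇒ -2x-4y+46=0] ∩ [|A−(5, 9)|²=20]]
   so A = (1, 11)
3. D_x = 3  [[BC ⟂ CD ⇒ 2x+4y-66=0] ∩ [|D−(7, 13)|²=20]]
4. D_y = 15  [[BC ⟂ CD ⇒ 2x+4y-66=0] ∩ [|D−(7, 13)|²=20]]
   so D = (3, 15)

A = (1, 11)
D = (3, 15)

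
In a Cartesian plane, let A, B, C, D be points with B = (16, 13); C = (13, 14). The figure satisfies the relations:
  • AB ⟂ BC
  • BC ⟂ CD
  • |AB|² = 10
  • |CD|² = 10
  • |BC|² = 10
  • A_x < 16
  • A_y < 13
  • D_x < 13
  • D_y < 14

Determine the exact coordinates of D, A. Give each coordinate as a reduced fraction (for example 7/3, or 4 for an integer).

1. D_x = 12  [[BC ⟂ CD ⇒ -3x+1y+25=0] ∩ [|D−(13, 14)|²=10]]
2. D_y = 11  [[BC ⟂ CD ⇒ -3x+1y+25=0] ∩ [|D−(13, 14)|²=10]]
   so D = (12, 11)
3. A_x = 15  [[AB ⟂ BC ⇒ 3x-1y-35=0] ∩ [|A−(16, 13)|²=10]]
4. A_y = 10  [[AB ⟂ BC ⇒ 3x-1y-35=0] ∩ [|A−(16, 13)|²=10]]
   so A = (15, 10)

D = (12, 11)
A = (15, 10)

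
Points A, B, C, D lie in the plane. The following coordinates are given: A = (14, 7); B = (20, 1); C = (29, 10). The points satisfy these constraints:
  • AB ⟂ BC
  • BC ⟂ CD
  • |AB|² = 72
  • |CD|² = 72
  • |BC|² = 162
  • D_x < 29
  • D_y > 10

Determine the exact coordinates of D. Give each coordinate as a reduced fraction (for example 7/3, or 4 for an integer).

1. D_x = 23  [[BC ⟂ CD ⇒ 9x+9y-351=0] ∩ [|D−(29, 10)|²=72]]
2. D_y = 16  [[BC ⟂ CD ⇒ 9x+9y-351=0] ∩ [|D−(29, 10)|²=72]]
   so D = (23, 16)

D = (23, 16)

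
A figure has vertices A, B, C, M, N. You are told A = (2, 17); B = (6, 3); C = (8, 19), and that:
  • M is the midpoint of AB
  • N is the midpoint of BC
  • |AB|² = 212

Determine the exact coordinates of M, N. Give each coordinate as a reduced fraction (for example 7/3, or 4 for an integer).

1. M_x = 4  [2·M = A+B = (2, 17)+(6, 3)]
2. M_y = 10  [2·M = A+B = (2, 17)+(6, 3)]
   so M = (4, 10)
3. N_x = 7  [2·N = B+C = (6, 3)+(8, 19)]
4. N_y = 11  [2·N = B+C = (6, 3)+(8, 19)]
   so N = (7, 11)

M = (4, 10)
N = (7, 11)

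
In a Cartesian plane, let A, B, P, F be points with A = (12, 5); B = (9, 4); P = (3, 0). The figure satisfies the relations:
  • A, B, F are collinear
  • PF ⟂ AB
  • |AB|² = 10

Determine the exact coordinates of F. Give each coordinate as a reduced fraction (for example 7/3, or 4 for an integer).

1. F_x = 12/5  [[A, B, F are collinear ⇒ 1x-3y+3=0] ∩ [PF ⟂ AB ⇒ -3x-1y+9=0]]
2. F_y = 9/5  [[A, B, F are collinear ⇒ 1x-3y+3=0] ∩ [PF ⟂ AB ⇒ -3x-1y+9=0]]
   so F = (12/5, 9/5)

F = (12/5, 9/5)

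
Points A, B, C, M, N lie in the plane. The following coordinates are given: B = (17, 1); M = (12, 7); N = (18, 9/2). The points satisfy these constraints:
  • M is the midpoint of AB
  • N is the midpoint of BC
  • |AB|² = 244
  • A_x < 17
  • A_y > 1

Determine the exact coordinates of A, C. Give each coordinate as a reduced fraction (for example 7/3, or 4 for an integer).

A = (7, 13)
C = (19, 8)

1. A_x = 7  [A = 2·M−B = 2·(12, 7)−(17, 1)]
2. A_y = 13  [A = 2·M−B = 2·(12, 7)−(17, 1)]
   so A = (7, 13)
3. C_x = 19  [C = 2·N−B = 2·(18, 9/2)−(17, 1)]
4. C_y = 8  [C = 2·N−B = 2·(18, 9/2)−(17, 1)]
   so C = (19, 8)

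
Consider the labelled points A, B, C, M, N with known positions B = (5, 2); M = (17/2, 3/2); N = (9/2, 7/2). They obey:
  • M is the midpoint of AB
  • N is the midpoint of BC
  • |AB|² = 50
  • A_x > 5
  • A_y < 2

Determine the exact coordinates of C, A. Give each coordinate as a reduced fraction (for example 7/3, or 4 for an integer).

C = (4, 5)
A = (12, 1)

1. A_x = 12  [A = 2·M−B = 2·(17/2, 3/2)−(5, 2)]
2. A_y = 1  [A = 2·M−B = 2·(17/2, 3/2)−(5, 2)]
   so A = (12, 1)
3. C_x = 4  [C = 2·N−B = 2·(9/2, 7/2)−(5, 2)]
4. C_y = 5  [C = 2·N−B = 2·(9/2, 7/2)−(5, 2)]
   so C = (4, 5)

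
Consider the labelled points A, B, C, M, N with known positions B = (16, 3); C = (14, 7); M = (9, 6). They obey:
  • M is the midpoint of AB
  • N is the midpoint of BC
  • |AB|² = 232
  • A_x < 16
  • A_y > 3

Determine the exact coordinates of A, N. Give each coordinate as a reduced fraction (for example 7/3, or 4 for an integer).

A = (2, 9)
N = (15, 5)

1. A_x = 2  [A = 2·M−B = 2·(9, 6)−(16, 3)]
2. A_y = 9  [A = 2·M−B = 2·(9, 6)−(16, 3)]
   so A = (2, 9)
3. N_x = 15  [2·N = B+C = (16, 3)+(14, 7)]
4. N_y = 5  [2·N = B+C = (16, 3)+(14, 7)]
   so N = (15, 5)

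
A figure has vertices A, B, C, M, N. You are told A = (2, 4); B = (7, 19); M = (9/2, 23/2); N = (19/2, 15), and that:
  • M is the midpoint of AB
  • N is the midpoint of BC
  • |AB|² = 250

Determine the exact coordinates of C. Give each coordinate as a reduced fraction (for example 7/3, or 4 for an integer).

1. C_x = 12  [C = 2·N−B = 2·(19/2, 15)−(7, 19)]
2. C_y = 11  [C = 2·N−B = 2·(19/2, 15)−(7, 19)]
   so C = (12, 11)

C = (12, 11)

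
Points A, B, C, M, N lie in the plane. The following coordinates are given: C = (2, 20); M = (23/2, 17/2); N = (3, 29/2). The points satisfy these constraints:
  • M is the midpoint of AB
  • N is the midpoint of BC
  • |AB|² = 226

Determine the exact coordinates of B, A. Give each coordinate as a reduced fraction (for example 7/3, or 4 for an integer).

1. B_x = 4  [B = 2·N−C = 2·(3, 29/2)−(2, 20)]
2. B_y = 9  [B = 2·N−C = 2·(3, 29/2)−(2, 20)]
   so B = (4, 9)
3. A_x = 19  [A = 2·M−B = 2·(23/2, 17/2)−(4, 9)]
4. A_y = 8  [A = 2·M−B = 2·(23/2, 17/2)−(4, 9)]
   so A = (19, 8)

B = (4, 9)
A = (19, 8)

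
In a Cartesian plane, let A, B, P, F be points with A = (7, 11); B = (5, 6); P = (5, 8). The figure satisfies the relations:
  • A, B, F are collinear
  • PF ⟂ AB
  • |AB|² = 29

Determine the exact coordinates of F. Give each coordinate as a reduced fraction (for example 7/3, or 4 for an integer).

F = (165/29, 224/29)

1. F_x = 165/29  [[A, B, F are collinear ⇒ 5x-2y-13=0] ∩ [PF ⟂ AB ⇒ -2x-5y+50=0]]
2. F_y = 224/29  [[A, B, F are collinear ⇒ 5x-2y-13=0] ∩ [PF ⟂ AB ⇒ -2x-5y+50=0]]
   so F = (165/29, 224/29)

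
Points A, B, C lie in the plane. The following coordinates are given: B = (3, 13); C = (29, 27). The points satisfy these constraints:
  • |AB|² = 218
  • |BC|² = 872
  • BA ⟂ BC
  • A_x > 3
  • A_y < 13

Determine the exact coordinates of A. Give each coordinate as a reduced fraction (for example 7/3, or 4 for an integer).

1. A_x = 10  [[BA ⟂ BC ⇒ 26x+14y-260=0] ∩ [|A−(3, 13)|²=218]]
2. A_y = 0  [[BA ⟂ BC ⇒ 26x+14y-260=0] ∩ [|A−(3, 13)|²=218]]
   so A = (10, 0)

A = (10, 0)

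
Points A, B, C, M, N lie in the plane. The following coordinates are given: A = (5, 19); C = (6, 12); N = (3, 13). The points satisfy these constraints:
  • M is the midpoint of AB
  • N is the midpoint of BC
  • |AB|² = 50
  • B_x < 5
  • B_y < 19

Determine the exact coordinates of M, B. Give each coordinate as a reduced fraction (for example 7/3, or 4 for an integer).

M = (5/2, 33/2)
B = (0, 14)

1. B_x = 0  [B = 2·N−C = 2·(3, 13)−(6, 12)]
2. B_y = 14  [B = 2·N−C = 2·(3, 13)−(6, 12)]
   so B = (0, 14)
3. M_x = 5/2  [2·M = A+B = (5, 19)+(0, 14)]
4. M_y = 33/2  [2·M = A+B = (5, 19)+(0, 14)]
   so M = (5/2, 33/2)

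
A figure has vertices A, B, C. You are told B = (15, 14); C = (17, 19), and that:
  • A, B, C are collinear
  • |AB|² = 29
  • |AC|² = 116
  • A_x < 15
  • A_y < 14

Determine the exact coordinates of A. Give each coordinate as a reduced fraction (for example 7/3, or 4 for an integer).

A = (13, 9)

1. A_x = 13  [[A, B, C are collinear ⇒ -5x+2y+47=0] ∩ [|A−(15, 14)|²=29]]
2. A_y = 9  [[A, B, C are collinear ⇒ -5x+2y+47=0] ∩ [|A−(15, 14)|²=29]]
   so A = (13, 9)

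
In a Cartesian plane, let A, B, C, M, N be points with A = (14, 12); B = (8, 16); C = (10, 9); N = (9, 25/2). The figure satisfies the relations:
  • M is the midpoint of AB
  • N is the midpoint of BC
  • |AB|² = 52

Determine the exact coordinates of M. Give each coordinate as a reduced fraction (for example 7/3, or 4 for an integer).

1. M_x = 11  [2·M = A+B = (14, 12)+(8, 16)]
2. M_y = 14  [2·M = A+B = (14, 12)+(8, 16)]
   so M = (11, 14)

M = (11, 14)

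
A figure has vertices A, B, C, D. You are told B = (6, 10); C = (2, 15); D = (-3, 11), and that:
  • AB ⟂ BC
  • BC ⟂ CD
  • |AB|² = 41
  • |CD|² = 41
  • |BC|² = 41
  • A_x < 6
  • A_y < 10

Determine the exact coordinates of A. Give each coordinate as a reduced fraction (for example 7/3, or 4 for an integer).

1. A_x = 1  [[AB ⟂ BC ⇒ 4x-5y+26=0] ∩ [|A−(6, 10)|²=41]]
2. A_y = 6  [[AB ⟂ BC ⇒ 4x-5y+26=0] ∩ [|A−(6, 10)|²=41]]
   so A = (1, 6)

A = (1, 6)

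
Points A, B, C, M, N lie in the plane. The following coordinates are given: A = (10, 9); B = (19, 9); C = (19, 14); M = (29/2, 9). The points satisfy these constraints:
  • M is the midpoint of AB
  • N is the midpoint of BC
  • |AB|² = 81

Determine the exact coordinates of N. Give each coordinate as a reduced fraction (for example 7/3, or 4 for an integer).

N = (19, 23/2)

1. N_x = 19  [2·N = B+C = (19, 9)+(19, 14)]
2. N_y = 23/2  [2·N = B+C = (19, 9)+(19, 14)]
   so N = (19, 23/2)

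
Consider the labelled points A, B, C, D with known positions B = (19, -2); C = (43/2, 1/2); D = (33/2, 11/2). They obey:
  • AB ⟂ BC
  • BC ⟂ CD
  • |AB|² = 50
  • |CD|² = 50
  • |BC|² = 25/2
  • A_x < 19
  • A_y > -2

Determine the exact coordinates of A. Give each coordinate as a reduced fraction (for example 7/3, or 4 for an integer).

1. A_x = 14  [[AB ⟂ BC ⇒ -5/2x-5/2y+85/2=0] ∩ [|A−(19, -2)|²=50]]
2. A_y = 3  [[AB ⟂ BC ⇒ -5/2x-5/2y+85/2=0] ∩ [|A−(19, -2)|²=50]]
   so A = (14, 3)

A = (14, 3)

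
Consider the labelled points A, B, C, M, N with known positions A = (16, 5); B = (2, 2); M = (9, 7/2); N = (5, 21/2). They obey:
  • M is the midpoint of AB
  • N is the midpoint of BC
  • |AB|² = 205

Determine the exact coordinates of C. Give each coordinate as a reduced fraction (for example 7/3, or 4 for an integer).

C = (8, 19)

1. C_x = 8  [C = 2·N−B = 2·(5, 21/2)−(2, 2)]
2. C_y = 19  [C = 2·N−B = 2·(5, 21/2)−(2, 2)]
   so C = (8, 19)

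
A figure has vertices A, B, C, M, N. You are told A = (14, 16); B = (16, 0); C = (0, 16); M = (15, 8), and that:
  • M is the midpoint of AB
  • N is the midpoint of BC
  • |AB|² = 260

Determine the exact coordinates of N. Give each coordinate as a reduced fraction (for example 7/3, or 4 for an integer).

N = (8, 8)

1. N_x = 8  [2·N = B+C = (16, 0)+(0, 16)]
2. N_y = 8  [2·N = B+C = (16, 0)+(0, 16)]
   so N = (8, 8)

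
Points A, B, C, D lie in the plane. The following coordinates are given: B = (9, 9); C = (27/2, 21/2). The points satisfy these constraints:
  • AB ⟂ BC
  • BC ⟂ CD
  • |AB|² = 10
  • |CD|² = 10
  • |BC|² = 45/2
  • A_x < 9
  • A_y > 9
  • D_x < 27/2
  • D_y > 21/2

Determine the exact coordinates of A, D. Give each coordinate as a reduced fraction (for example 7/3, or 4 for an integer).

A = (8, 12)
D = (25/2, 27/2)

1. A_x = 8  [[AB ⟂ BC ⇒ -9/2x-3/2y+54=0] ∩ [|A−(9, 9)|²=10]]
2. A_y = 12  [[AB ⟂ BC ⇒ -9/2x-3/2y+54=0] ∩ [|A−(9, 9)|²=10]]
   so A = (8, 12)
3. D_x = 25/2  [[BC ⟂ CD ⇒ 9/2x+3/2y-153/2=0] ∩ [|D−(27/2, 21/2)|²=10]]
4. D_y = 27/2  [[BC ⟂ CD ⇒ 9/2x+3/2y-153/2=0] ∩ [|D−(27/2, 21/2)|²=10]]
   so D = (25/2, 27/2)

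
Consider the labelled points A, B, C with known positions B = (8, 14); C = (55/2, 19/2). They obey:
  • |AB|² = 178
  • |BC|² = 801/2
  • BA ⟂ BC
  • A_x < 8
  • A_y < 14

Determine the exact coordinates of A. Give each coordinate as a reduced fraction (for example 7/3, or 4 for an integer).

1. A_x = 5  [[BA ⟂ BC ⇒ 39/2x-9/2y-93=0] ∩ [|A−(8, 14)|²=178]]
2. A_y = 1  [[BA ⟂ BC ⇒ 39/2x-9/2y-93=0] ∩ [|A−(8, 14)|²=178]]
   so A = (5, 1)

A = (5, 1)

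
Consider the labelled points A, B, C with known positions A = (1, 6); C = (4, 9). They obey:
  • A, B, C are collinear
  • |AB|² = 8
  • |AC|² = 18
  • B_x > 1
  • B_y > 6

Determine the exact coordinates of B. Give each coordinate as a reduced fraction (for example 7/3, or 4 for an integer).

1. B_x = 3  [[A, B, C are collinear ⇒ 3x-3y+15=0] ∩ [|B−(1, 6)|²=8]]
2. B_y = 8  [[A, B, C are collinear ⇒ 3x-3y+15=0] ∩ [|B−(1, 6)|²=8]]
   so B = (3, 8)

B = (3, 8)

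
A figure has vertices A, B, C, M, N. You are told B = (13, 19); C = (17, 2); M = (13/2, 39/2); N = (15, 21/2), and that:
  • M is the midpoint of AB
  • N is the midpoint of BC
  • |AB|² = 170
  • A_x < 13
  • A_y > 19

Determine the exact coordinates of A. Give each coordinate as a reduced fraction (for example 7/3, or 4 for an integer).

A = (0, 20)

1. A_x = 0  [A = 2·M−B = 2·(13/2, 39/2)−(13, 19)]
2. A_y = 20  [A = 2·M−B = 2·(13/2, 39/2)−(13, 19)]
   so A = (0, 20)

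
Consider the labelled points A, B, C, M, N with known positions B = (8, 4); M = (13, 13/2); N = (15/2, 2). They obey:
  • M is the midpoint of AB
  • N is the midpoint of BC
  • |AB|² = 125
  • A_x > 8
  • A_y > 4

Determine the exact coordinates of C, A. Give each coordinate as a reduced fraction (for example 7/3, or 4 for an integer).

1. A_x = 18  [A = 2·M−B = 2·(13, 13/2)−(8, 4)]
2. A_y = 9  [A = 2·M−B = 2·(13, 13/2)−(8, 4)]
   so A = (18, 9)
3. C_x = 7  [C = 2·N−B = 2·(15/2, 2)−(8, 4)]
4. C_y = 0  [C = 2·N−B = 2·(15/2, 2)−(8, 4)]
   so C = (7, 0)

C = (7, 0)
A = (18, 9)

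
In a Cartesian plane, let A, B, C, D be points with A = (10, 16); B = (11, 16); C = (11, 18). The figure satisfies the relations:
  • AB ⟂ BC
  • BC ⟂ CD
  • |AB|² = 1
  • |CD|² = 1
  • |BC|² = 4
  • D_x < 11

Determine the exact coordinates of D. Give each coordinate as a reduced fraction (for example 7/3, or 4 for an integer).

D = (10, 18)

1. D_x = 10  [[BC ⟂ CD ⇒ 2y-36=0] ∩ [|D−(11, 18)|²=1]]
2. D_y = 18  [[BC ⟂ CD ⇒ 2y-36=0] ∩ [|D−(11, 18)|²=1]]
   so D = (10, 18)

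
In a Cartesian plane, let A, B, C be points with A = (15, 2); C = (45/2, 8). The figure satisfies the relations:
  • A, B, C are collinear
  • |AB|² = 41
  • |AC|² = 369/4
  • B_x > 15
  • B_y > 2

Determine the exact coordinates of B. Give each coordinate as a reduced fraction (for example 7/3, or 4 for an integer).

B = (20, 6)

1. B_x = 20  [[A, B, C are collinear ⇒ 6x-15/2y-75=0] ∩ [|B−(15, 2)|²=41]]
2. B_y = 6  [[A, B, C are collinear ⇒ 6x-15/2y-75=0] ∩ [|B−(15, 2)|²=41]]
   so B = (20, 6)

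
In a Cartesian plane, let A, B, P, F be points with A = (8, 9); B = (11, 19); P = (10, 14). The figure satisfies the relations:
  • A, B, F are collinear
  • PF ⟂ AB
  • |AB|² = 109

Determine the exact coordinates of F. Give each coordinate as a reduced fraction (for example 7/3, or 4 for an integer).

1. F_x = 1040/109  [[A, B, F are collinear ⇒ -10x+3y+53=0] ∩ [PF ⟂ AB ⇒ 3x+10y-170=0]]
2. F_y = 1541/109  [[A, B, F are collinear ⇒ -10x+3y+53=0] ∩ [PF ⟂ AB ⇒ 3x+10y-170=0]]
   so F = (1040/109, 1541/109)

F = (1040/109, 1541/109)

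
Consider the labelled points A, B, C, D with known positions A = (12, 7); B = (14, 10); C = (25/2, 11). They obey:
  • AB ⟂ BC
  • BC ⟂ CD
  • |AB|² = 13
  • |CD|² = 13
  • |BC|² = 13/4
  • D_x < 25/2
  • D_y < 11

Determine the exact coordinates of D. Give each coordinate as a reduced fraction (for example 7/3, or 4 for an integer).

D = (21/2, 8)

1. D_x = 21/2  [[BC ⟂ CD ⇒ -3/2x+1y+31/4=0] ∩ [|D−(25/2, 11)|²=13]]
2. D_y = 8  [[BC ⟂ CD ⇒ -3/2x+1y+31/4=0] ∩ [|D−(25/2, 11)|²=13]]
   so D = (21/2, 8)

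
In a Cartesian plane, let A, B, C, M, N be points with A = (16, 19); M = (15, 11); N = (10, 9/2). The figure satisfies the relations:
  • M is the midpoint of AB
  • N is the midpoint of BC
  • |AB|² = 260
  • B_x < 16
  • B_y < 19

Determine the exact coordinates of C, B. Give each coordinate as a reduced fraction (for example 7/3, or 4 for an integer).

C = (6, 6)
B = (14, 3)

1. B_x = 14  [B = 2·M−A = 2·(15, 11)−(16, 19)]
2. B_y = 3  [B = 2·M−A = 2·(15, 11)−(16, 19)]
   so B = (14, 3)
3. C_x = 6  [C = 2·N−B = 2·(10, 9/2)−(14, 3)]
4. C_y = 6  [C = 2·N−B = 2·(10, 9/2)−(14, 3)]
   so C = (6, 6)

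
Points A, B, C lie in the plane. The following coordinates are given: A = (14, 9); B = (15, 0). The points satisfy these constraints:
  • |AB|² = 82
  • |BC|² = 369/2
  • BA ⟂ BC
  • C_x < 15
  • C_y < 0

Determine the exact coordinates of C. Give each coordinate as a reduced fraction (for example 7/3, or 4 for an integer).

1. C_x = 3/2  [[BA ⟂ BC ⇒ -1x+9y+15=0] ∩ [|C−(15, 0)|²=369/2]]
2. C_y = -3/2  [[BA ⟂ BC ⇒ -1x+9y+15=0] ∩ [|C−(15, 0)|²=369/2]]
   so C = (3/2, -3/2)

C = (3/2, -3/2)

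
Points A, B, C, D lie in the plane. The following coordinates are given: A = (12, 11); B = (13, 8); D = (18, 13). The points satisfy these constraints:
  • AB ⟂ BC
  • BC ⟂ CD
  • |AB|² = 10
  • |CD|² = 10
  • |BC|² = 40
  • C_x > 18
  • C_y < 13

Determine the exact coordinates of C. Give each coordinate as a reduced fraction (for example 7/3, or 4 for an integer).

C = (19, 10)

1. C_x = 19  [[AB ⟂ BC ⇒ 1x-3y+11=0] ∩ [|C−(18, 13)|²=10]]
2. C_y = 10  [[AB ⟂ BC ⇒ 1x-3y+11=0] ∩ [|C−(18, 13)|²=10]]
   so C = (19, 10)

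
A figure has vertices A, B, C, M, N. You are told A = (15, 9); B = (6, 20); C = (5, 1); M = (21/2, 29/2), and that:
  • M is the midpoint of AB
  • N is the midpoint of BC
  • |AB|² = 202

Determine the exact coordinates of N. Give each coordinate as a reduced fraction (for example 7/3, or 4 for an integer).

1. N_x = 11/2  [2·N = B+C = (6, 20)+(5, 1)]
2. N_y = 21/2  [2·N = B+C = (6, 20)+(5, 1)]
   so N = (11/2, 21/2)

N = (11/2, 21/2)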